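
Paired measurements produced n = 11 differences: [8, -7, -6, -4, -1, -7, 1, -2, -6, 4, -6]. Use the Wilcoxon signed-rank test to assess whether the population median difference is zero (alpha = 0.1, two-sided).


Step 1: Drop any zero differences (none here) and take |d_i|.
|d| = [8, 7, 6, 4, 1, 7, 1, 2, 6, 4, 6]
Step 2: Midrank |d_i| (ties get averaged ranks).
ranks: |8|->11, |7|->9.5, |6|->7, |4|->4.5, |1|->1.5, |7|->9.5, |1|->1.5, |2|->3, |6|->7, |4|->4.5, |6|->7
Step 3: Attach original signs; sum ranks with positive sign and with negative sign.
W+ = 11 + 1.5 + 4.5 = 17
W- = 9.5 + 7 + 4.5 + 1.5 + 9.5 + 3 + 7 + 7 = 49
(Check: W+ + W- = 66 should equal n(n+1)/2 = 66.)
Step 4: Test statistic W = min(W+, W-) = 17.
Step 5: Ties in |d|, so use the tie-corrected normal approximation.
        E[W] = n(n+1)/4 = 11*12/4 = 33.
        Tie groups: |d|=1 (t=2), |d|=4 (t=2), |d|=6 (t=3), |d|=7 (t=2); sum(t^3 - t) = 42.
        Var[W] = n(n+1)(2n+1)/24 - sum(t^3-t)/48 = 3036/24 - 42/48 = 125.625.
        z = (W - E[W]) / sqrt(Var[W]) = (17 - 33) / 11.2083 = -1.4275.
        Two-sided p = 2*Phi(z) = 0.153430.
Step 6: alpha = 0.1. fail to reject H0.

W+ = 17, W- = 49, W = min = 17, p = 0.153430, fail to reject H0.


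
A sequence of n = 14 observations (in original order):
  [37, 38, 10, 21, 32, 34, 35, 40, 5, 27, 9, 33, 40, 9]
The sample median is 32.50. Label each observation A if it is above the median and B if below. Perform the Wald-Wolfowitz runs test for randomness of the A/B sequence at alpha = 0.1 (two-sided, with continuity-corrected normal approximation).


Step 1: Compute median = 32.50; label A = above, B = below.
Labels in order: AABBBAAABBBAAB  (n_A = 7, n_B = 7)
Step 2: Count runs R = 6.
Step 3: Under H0 (random ordering), E[R] = 2*n_A*n_B/(n_A+n_B) + 1 = 2*7*7/14 + 1 = 8.0000.
        Var[R] = 2*n_A*n_B*(2*n_A*n_B - n_A - n_B) / ((n_A+n_B)^2 * (n_A+n_B-1)) = 8232/2548 = 3.2308.
        SD[R] = 1.7974.
Step 4: Continuity-corrected z = (R + 0.5 - E[R]) / SD[R] = (6 + 0.5 - 8.0000) / 1.7974 = -0.8345.
Step 5: Two-sided p-value via normal approximation = 2*(1 - Phi(|z|)) = 0.403986.
Step 6: alpha = 0.1. fail to reject H0.

R = 6, z = -0.8345, p = 0.403986, fail to reject H0.


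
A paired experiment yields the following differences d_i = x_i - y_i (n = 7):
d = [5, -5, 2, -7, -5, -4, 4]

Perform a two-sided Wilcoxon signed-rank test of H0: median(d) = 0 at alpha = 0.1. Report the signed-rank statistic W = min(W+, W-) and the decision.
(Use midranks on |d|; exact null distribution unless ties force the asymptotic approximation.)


Step 1: Drop any zero differences (none here) and take |d_i|.
|d| = [5, 5, 2, 7, 5, 4, 4]
Step 2: Midrank |d_i| (ties get averaged ranks).
ranks: |5|->5, |5|->5, |2|->1, |7|->7, |5|->5, |4|->2.5, |4|->2.5
Step 3: Attach original signs; sum ranks with positive sign and with negative sign.
W+ = 5 + 1 + 2.5 = 8.5
W- = 5 + 7 + 5 + 2.5 = 19.5
(Check: W+ + W- = 28 should equal n(n+1)/2 = 28.)
Step 4: Test statistic W = min(W+, W-) = 8.5.
Step 5: Ties in |d|, so use the tie-corrected normal approximation.
        E[W] = n(n+1)/4 = 7*8/4 = 14.
        Tie groups: |d|=4 (t=2), |d|=5 (t=3); sum(t^3 - t) = 30.
        Var[W] = n(n+1)(2n+1)/24 - sum(t^3-t)/48 = 840/24 - 30/48 = 34.375.
        z = (W - E[W]) / sqrt(Var[W]) = (8.5 - 14) / 5.8630 = -0.9381.
        Two-sided p = 2*Phi(z) = 0.348202.
Step 6: alpha = 0.1. fail to reject H0.

W+ = 8.5, W- = 19.5, W = min = 8.5, p = 0.348202, fail to reject H0.


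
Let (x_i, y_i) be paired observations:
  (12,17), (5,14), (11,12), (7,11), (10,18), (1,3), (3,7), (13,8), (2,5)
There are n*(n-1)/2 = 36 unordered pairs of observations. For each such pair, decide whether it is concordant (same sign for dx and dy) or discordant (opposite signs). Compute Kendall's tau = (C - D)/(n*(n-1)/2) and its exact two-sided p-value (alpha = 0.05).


Step 1: Enumerate the 36 unordered pairs (i,j) with i<j and classify each by sign(x_j-x_i) * sign(y_j-y_i).
  (1,2):dx=-7,dy=-3->C; (1,3):dx=-1,dy=-5->C; (1,4):dx=-5,dy=-6->C; (1,5):dx=-2,dy=+1->D
  (1,6):dx=-11,dy=-14->C; (1,7):dx=-9,dy=-10->C; (1,8):dx=+1,dy=-9->D; (1,9):dx=-10,dy=-12->C
  (2,3):dx=+6,dy=-2->D; (2,4):dx=+2,dy=-3->D; (2,5):dx=+5,dy=+4->C; (2,6):dx=-4,dy=-11->C
  (2,7):dx=-2,dy=-7->C; (2,8):dx=+8,dy=-6->D; (2,9):dx=-3,dy=-9->C; (3,4):dx=-4,dy=-1->C
  (3,5):dx=-1,dy=+6->D; (3,6):dx=-10,dy=-9->C; (3,7):dx=-8,dy=-5->C; (3,8):dx=+2,dy=-4->D
  (3,9):dx=-9,dy=-7->C; (4,5):dx=+3,dy=+7->C; (4,6):dx=-6,dy=-8->C; (4,7):dx=-4,dy=-4->C
  (4,8):dx=+6,dy=-3->D; (4,9):dx=-5,dy=-6->C; (5,6):dx=-9,dy=-15->C; (5,7):dx=-7,dy=-11->C
  (5,8):dx=+3,dy=-10->D; (5,9):dx=-8,dy=-13->C; (6,7):dx=+2,dy=+4->C; (6,8):dx=+12,dy=+5->C
  (6,9):dx=+1,dy=+2->C; (7,8):dx=+10,dy=+1->C; (7,9):dx=-1,dy=-2->C; (8,9):dx=-11,dy=-3->C
Step 2: C = 27, D = 9, total pairs = 36.
Step 3: tau = (C - D)/(n(n-1)/2) = (27 - 9)/36 = 0.500000.
Step 4: Exact two-sided p-value (enumerate n! = 362880 permutations of y under H0): p = 0.075176.
Step 5: alpha = 0.05. fail to reject H0.

tau_b = 0.5000 (C=27, D=9), p = 0.075176, fail to reject H0.


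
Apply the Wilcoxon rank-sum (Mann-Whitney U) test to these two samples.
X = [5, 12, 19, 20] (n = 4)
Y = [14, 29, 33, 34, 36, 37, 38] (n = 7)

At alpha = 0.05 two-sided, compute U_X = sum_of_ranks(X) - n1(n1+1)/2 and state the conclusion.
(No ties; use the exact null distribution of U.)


Step 1: Combine and sort all 11 observations; assign midranks.
sorted (value, group): (5,X), (12,X), (14,Y), (19,X), (20,X), (29,Y), (33,Y), (34,Y), (36,Y), (37,Y), (38,Y)
ranks: 5->1, 12->2, 14->3, 19->4, 20->5, 29->6, 33->7, 34->8, 36->9, 37->10, 38->11
Step 2: Rank sum for X: R1 = 1 + 2 + 4 + 5 = 12.
Step 3: U_X = R1 - n1(n1+1)/2 = 12 - 4*5/2 = 12 - 10 = 2.
       U_Y = n1*n2 - U_X = 28 - 2 = 26.
Step 4: No ties, so the exact null distribution of U (based on enumerating the C(11,4) = 330 equally likely rank assignments) gives the two-sided p-value.
Step 5: p-value = 0.024242; compare to alpha = 0.05. reject H0.

U_X = 2, p = 0.024242, reject H0 at alpha = 0.05.


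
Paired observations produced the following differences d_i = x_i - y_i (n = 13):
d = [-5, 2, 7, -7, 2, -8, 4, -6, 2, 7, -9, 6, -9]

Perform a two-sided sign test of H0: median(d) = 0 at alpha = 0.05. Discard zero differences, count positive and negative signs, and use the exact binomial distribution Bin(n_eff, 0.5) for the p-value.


Step 1: Discard zero differences. Original n = 13; n_eff = number of nonzero differences = 13.
Nonzero differences (with sign): -5, +2, +7, -7, +2, -8, +4, -6, +2, +7, -9, +6, -9
Step 2: Count signs: positive = 7, negative = 6.
Step 3: Under H0: P(positive) = 0.5, so the number of positives S ~ Bin(13, 0.5).
Step 4: Two-sided exact p-value = sum of Bin(13,0.5) probabilities at or below the observed probability = 1.000000.
Step 5: alpha = 0.05. fail to reject H0.

n_eff = 13, pos = 7, neg = 6, p = 1.000000, fail to reject H0.


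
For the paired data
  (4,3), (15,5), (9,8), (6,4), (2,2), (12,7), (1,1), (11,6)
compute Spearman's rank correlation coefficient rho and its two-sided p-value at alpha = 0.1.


Step 1: Rank x and y separately (midranks; no ties here).
rank(x): 4->3, 15->8, 9->5, 6->4, 2->2, 12->7, 1->1, 11->6
rank(y): 3->3, 5->5, 8->8, 4->4, 2->2, 7->7, 1->1, 6->6
Step 2: d_i = R_x(i) - R_y(i); compute d_i^2.
  (3-3)^2=0, (8-5)^2=9, (5-8)^2=9, (4-4)^2=0, (2-2)^2=0, (7-7)^2=0, (1-1)^2=0, (6-6)^2=0
sum(d^2) = 18.
Step 3: rho = 1 - 6*18 / (8*(8^2 - 1)) = 1 - 108/504 = 0.785714.
Step 4: Under H0, t = rho * sqrt((n-2)/(1-rho^2)) = 3.1113 ~ t(6).
Step 5: Two-sided p-value from the t-distribution with 6 df = 0.020815.
Step 6: alpha = 0.1. reject H0.

rho = 0.7857, p = 0.020815, reject H0 at alpha = 0.1.


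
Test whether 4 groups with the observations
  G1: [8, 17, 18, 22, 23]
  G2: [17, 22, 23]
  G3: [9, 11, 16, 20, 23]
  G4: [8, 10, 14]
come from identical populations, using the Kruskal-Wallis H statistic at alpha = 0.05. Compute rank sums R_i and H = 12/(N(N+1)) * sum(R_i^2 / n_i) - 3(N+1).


Step 1: Combine all N = 16 observations and assign midranks.
sorted (value, group, rank): (8,G1,1.5), (8,G4,1.5), (9,G3,3), (10,G4,4), (11,G3,5), (14,G4,6), (16,G3,7), (17,G1,8.5), (17,G2,8.5), (18,G1,10), (20,G3,11), (22,G1,12.5), (22,G2,12.5), (23,G1,15), (23,G2,15), (23,G3,15)
Step 2: Sum ranks within each group.
R_1 = 47.5 (n_1 = 5)
R_2 = 36 (n_2 = 3)
R_3 = 41 (n_3 = 5)
R_4 = 11.5 (n_4 = 3)
Step 3: H = 12/(N(N+1)) * sum(R_i^2/n_i) - 3(N+1)
     = 12/(16*17) * (47.5^2/5 + 36^2/3 + 41^2/5 + 11.5^2/3) - 3*17
     = 0.044118 * 1263.53 - 51
     = 4.744118.
Step 4: Ties present; correction factor C = 1 - 42/(16^3 - 16) = 0.989706. Corrected H = 4.744118 / 0.989706 = 4.793462.
Step 5: Under H0, H ~ chi^2(3); p-value = 0.187561.
Step 6: alpha = 0.05. fail to reject H0.

H = 4.7935, df = 3, p = 0.187561, fail to reject H0.


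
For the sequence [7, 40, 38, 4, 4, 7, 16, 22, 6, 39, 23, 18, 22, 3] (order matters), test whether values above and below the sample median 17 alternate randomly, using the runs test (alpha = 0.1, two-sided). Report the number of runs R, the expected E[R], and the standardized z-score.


Step 1: Compute median = 17; label A = above, B = below.
Labels in order: BAABBBBABAAAAB  (n_A = 7, n_B = 7)
Step 2: Count runs R = 7.
Step 3: Under H0 (random ordering), E[R] = 2*n_A*n_B/(n_A+n_B) + 1 = 2*7*7/14 + 1 = 8.0000.
        Var[R] = 2*n_A*n_B*(2*n_A*n_B - n_A - n_B) / ((n_A+n_B)^2 * (n_A+n_B-1)) = 8232/2548 = 3.2308.
        SD[R] = 1.7974.
Step 4: Continuity-corrected z = (R + 0.5 - E[R]) / SD[R] = (7 + 0.5 - 8.0000) / 1.7974 = -0.2782.
Step 5: Two-sided p-value via normal approximation = 2*(1 - Phi(|z|)) = 0.780879.
Step 6: alpha = 0.1. fail to reject H0.

R = 7, z = -0.2782, p = 0.780879, fail to reject H0.


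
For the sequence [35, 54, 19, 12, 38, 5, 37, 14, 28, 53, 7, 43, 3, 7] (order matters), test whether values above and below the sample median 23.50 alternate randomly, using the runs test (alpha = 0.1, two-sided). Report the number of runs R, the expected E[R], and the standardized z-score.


Step 1: Compute median = 23.50; label A = above, B = below.
Labels in order: AABBABABAABABB  (n_A = 7, n_B = 7)
Step 2: Count runs R = 10.
Step 3: Under H0 (random ordering), E[R] = 2*n_A*n_B/(n_A+n_B) + 1 = 2*7*7/14 + 1 = 8.0000.
        Var[R] = 2*n_A*n_B*(2*n_A*n_B - n_A - n_B) / ((n_A+n_B)^2 * (n_A+n_B-1)) = 8232/2548 = 3.2308.
        SD[R] = 1.7974.
Step 4: Continuity-corrected z = (R - 0.5 - E[R]) / SD[R] = (10 - 0.5 - 8.0000) / 1.7974 = 0.8345.
Step 5: Two-sided p-value via normal approximation = 2*(1 - Phi(|z|)) = 0.403986.
Step 6: alpha = 0.1. fail to reject H0.

R = 10, z = 0.8345, p = 0.403986, fail to reject H0.


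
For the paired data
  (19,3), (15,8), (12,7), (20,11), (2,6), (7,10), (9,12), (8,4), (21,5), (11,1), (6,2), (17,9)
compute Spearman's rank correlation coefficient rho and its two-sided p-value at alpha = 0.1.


Step 1: Rank x and y separately (midranks; no ties here).
rank(x): 19->10, 15->8, 12->7, 20->11, 2->1, 7->3, 9->5, 8->4, 21->12, 11->6, 6->2, 17->9
rank(y): 3->3, 8->8, 7->7, 11->11, 6->6, 10->10, 12->12, 4->4, 5->5, 1->1, 2->2, 9->9
Step 2: d_i = R_x(i) - R_y(i); compute d_i^2.
  (10-3)^2=49, (8-8)^2=0, (7-7)^2=0, (11-11)^2=0, (1-6)^2=25, (3-10)^2=49, (5-12)^2=49, (4-4)^2=0, (12-5)^2=49, (6-1)^2=25, (2-2)^2=0, (9-9)^2=0
sum(d^2) = 246.
Step 3: rho = 1 - 6*246 / (12*(12^2 - 1)) = 1 - 1476/1716 = 0.139860.
Step 4: Under H0, t = rho * sqrt((n-2)/(1-rho^2)) = 0.4467 ~ t(10).
Step 5: Two-sided p-value from the t-distribution with 10 df = 0.664633.
Step 6: alpha = 0.1. fail to reject H0.

rho = 0.1399, p = 0.664633, fail to reject H0 at alpha = 0.1.


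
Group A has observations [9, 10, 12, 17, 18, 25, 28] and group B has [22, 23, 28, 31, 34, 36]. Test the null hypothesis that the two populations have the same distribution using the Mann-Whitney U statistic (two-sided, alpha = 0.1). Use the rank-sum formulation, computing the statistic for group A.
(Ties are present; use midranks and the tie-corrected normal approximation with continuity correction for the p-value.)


Step 1: Combine and sort all 13 observations; assign midranks.
sorted (value, group): (9,X), (10,X), (12,X), (17,X), (18,X), (22,Y), (23,Y), (25,X), (28,X), (28,Y), (31,Y), (34,Y), (36,Y)
ranks: 9->1, 10->2, 12->3, 17->4, 18->5, 22->6, 23->7, 25->8, 28->9.5, 28->9.5, 31->11, 34->12, 36->13
Step 2: Rank sum for X: R1 = 1 + 2 + 3 + 4 + 5 + 8 + 9.5 = 32.5.
Step 3: U_X = R1 - n1(n1+1)/2 = 32.5 - 7*8/2 = 32.5 - 28 = 4.5.
       U_Y = n1*n2 - U_X = 42 - 4.5 = 37.5.
Step 4: Ties are present, so use the tie-corrected normal approximation (with continuity correction) for the p-value.
Step 5: p-value = 0.022087; compare to alpha = 0.1. reject H0.

U_X = 4.5, p = 0.022087, reject H0 at alpha = 0.1.


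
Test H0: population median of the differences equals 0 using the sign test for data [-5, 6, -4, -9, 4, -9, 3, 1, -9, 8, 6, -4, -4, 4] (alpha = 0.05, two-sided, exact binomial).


Step 1: Discard zero differences. Original n = 14; n_eff = number of nonzero differences = 14.
Nonzero differences (with sign): -5, +6, -4, -9, +4, -9, +3, +1, -9, +8, +6, -4, -4, +4
Step 2: Count signs: positive = 7, negative = 7.
Step 3: Under H0: P(positive) = 0.5, so the number of positives S ~ Bin(14, 0.5).
Step 4: Two-sided exact p-value = sum of Bin(14,0.5) probabilities at or below the observed probability = 1.000000.
Step 5: alpha = 0.05. fail to reject H0.

n_eff = 14, pos = 7, neg = 7, p = 1.000000, fail to reject H0.


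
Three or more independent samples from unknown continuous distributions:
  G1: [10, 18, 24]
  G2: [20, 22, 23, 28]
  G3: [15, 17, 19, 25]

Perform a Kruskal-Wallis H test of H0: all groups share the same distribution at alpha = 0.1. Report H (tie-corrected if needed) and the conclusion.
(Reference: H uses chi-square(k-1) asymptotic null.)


Step 1: Combine all N = 11 observations and assign midranks.
sorted (value, group, rank): (10,G1,1), (15,G3,2), (17,G3,3), (18,G1,4), (19,G3,5), (20,G2,6), (22,G2,7), (23,G2,8), (24,G1,9), (25,G3,10), (28,G2,11)
Step 2: Sum ranks within each group.
R_1 = 14 (n_1 = 3)
R_2 = 32 (n_2 = 4)
R_3 = 20 (n_3 = 4)
Step 3: H = 12/(N(N+1)) * sum(R_i^2/n_i) - 3(N+1)
     = 12/(11*12) * (14^2/3 + 32^2/4 + 20^2/4) - 3*12
     = 0.090909 * 421.333 - 36
     = 2.303030.
Step 4: No ties, so H is used without correction.
Step 5: Under H0, H ~ chi^2(2); p-value = 0.316157.
Step 6: alpha = 0.1. fail to reject H0.

H = 2.3030, df = 2, p = 0.316157, fail to reject H0.


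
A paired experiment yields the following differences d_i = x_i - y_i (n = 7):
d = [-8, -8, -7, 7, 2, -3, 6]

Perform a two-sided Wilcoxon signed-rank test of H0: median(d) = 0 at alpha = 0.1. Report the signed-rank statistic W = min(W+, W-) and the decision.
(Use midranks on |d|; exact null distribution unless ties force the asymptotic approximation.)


Step 1: Drop any zero differences (none here) and take |d_i|.
|d| = [8, 8, 7, 7, 2, 3, 6]
Step 2: Midrank |d_i| (ties get averaged ranks).
ranks: |8|->6.5, |8|->6.5, |7|->4.5, |7|->4.5, |2|->1, |3|->2, |6|->3
Step 3: Attach original signs; sum ranks with positive sign and with negative sign.
W+ = 4.5 + 1 + 3 = 8.5
W- = 6.5 + 6.5 + 4.5 + 2 = 19.5
(Check: W+ + W- = 28 should equal n(n+1)/2 = 28.)
Step 4: Test statistic W = min(W+, W-) = 8.5.
Step 5: Ties in |d|, so use the tie-corrected normal approximation.
        E[W] = n(n+1)/4 = 7*8/4 = 14.
        Tie groups: |d|=7 (t=2), |d|=8 (t=2); sum(t^3 - t) = 12.
        Var[W] = n(n+1)(2n+1)/24 - sum(t^3-t)/48 = 840/24 - 12/48 = 34.75.
        z = (W - E[W]) / sqrt(Var[W]) = (8.5 - 14) / 5.8949 = -0.9330.
        Two-sided p = 2*Phi(z) = 0.350816.
Step 6: alpha = 0.1. fail to reject H0.

W+ = 8.5, W- = 19.5, W = min = 8.5, p = 0.350816, fail to reject H0.


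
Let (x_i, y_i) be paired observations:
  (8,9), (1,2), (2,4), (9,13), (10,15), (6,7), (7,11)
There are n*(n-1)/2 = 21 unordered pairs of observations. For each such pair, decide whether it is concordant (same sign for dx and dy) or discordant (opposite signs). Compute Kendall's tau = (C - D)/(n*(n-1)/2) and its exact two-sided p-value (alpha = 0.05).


Step 1: Enumerate the 21 unordered pairs (i,j) with i<j and classify each by sign(x_j-x_i) * sign(y_j-y_i).
  (1,2):dx=-7,dy=-7->C; (1,3):dx=-6,dy=-5->C; (1,4):dx=+1,dy=+4->C; (1,5):dx=+2,dy=+6->C
  (1,6):dx=-2,dy=-2->C; (1,7):dx=-1,dy=+2->D; (2,3):dx=+1,dy=+2->C; (2,4):dx=+8,dy=+11->C
  (2,5):dx=+9,dy=+13->C; (2,6):dx=+5,dy=+5->C; (2,7):dx=+6,dy=+9->C; (3,4):dx=+7,dy=+9->C
  (3,5):dx=+8,dy=+11->C; (3,6):dx=+4,dy=+3->C; (3,7):dx=+5,dy=+7->C; (4,5):dx=+1,dy=+2->C
  (4,6):dx=-3,dy=-6->C; (4,7):dx=-2,dy=-2->C; (5,6):dx=-4,dy=-8->C; (5,7):dx=-3,dy=-4->C
  (6,7):dx=+1,dy=+4->C
Step 2: C = 20, D = 1, total pairs = 21.
Step 3: tau = (C - D)/(n(n-1)/2) = (20 - 1)/21 = 0.904762.
Step 4: Exact two-sided p-value (enumerate n! = 5040 permutations of y under H0): p = 0.002778.
Step 5: alpha = 0.05. reject H0.

tau_b = 0.9048 (C=20, D=1), p = 0.002778, reject H0.


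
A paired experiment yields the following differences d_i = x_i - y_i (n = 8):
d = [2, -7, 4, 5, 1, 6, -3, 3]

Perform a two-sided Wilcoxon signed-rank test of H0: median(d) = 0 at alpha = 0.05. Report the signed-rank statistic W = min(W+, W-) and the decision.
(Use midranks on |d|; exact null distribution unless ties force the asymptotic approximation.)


Step 1: Drop any zero differences (none here) and take |d_i|.
|d| = [2, 7, 4, 5, 1, 6, 3, 3]
Step 2: Midrank |d_i| (ties get averaged ranks).
ranks: |2|->2, |7|->8, |4|->5, |5|->6, |1|->1, |6|->7, |3|->3.5, |3|->3.5
Step 3: Attach original signs; sum ranks with positive sign and with negative sign.
W+ = 2 + 5 + 6 + 1 + 7 + 3.5 = 24.5
W- = 8 + 3.5 = 11.5
(Check: W+ + W- = 36 should equal n(n+1)/2 = 36.)
Step 4: Test statistic W = min(W+, W-) = 11.5.
Step 5: Ties in |d|, so use the tie-corrected normal approximation.
        E[W] = n(n+1)/4 = 8*9/4 = 18.
        Tie groups: |d|=3 (t=2); sum(t^3 - t) = 6.
        Var[W] = n(n+1)(2n+1)/24 - sum(t^3-t)/48 = 1224/24 - 6/48 = 50.875.
        z = (W - E[W]) / sqrt(Var[W]) = (11.5 - 18) / 7.1327 = -0.9113.
        Two-sided p = 2*Phi(z) = 0.362138.
Step 6: alpha = 0.05. fail to reject H0.

W+ = 24.5, W- = 11.5, W = min = 11.5, p = 0.362138, fail to reject H0.


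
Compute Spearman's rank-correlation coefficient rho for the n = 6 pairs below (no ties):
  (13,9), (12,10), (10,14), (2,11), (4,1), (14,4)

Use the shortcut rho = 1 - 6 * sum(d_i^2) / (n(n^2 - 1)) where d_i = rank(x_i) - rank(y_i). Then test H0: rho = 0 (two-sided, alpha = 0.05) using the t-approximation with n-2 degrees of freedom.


Step 1: Rank x and y separately (midranks; no ties here).
rank(x): 13->5, 12->4, 10->3, 2->1, 4->2, 14->6
rank(y): 9->3, 10->4, 14->6, 11->5, 1->1, 4->2
Step 2: d_i = R_x(i) - R_y(i); compute d_i^2.
  (5-3)^2=4, (4-4)^2=0, (3-6)^2=9, (1-5)^2=16, (2-1)^2=1, (6-2)^2=16
sum(d^2) = 46.
Step 3: rho = 1 - 6*46 / (6*(6^2 - 1)) = 1 - 276/210 = -0.314286.
Step 4: Under H0, t = rho * sqrt((n-2)/(1-rho^2)) = -0.6621 ~ t(4).
Step 5: Two-sided p-value from the t-distribution with 4 df = 0.544093.
Step 6: alpha = 0.05. fail to reject H0.

rho = -0.3143, p = 0.544093, fail to reject H0 at alpha = 0.05.


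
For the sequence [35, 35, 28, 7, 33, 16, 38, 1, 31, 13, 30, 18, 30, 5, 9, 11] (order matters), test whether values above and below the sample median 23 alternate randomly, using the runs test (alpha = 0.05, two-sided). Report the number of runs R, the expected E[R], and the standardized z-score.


Step 1: Compute median = 23; label A = above, B = below.
Labels in order: AAABABABABABABBB  (n_A = 8, n_B = 8)
Step 2: Count runs R = 12.
Step 3: Under H0 (random ordering), E[R] = 2*n_A*n_B/(n_A+n_B) + 1 = 2*8*8/16 + 1 = 9.0000.
        Var[R] = 2*n_A*n_B*(2*n_A*n_B - n_A - n_B) / ((n_A+n_B)^2 * (n_A+n_B-1)) = 14336/3840 = 3.7333.
        SD[R] = 1.9322.
Step 4: Continuity-corrected z = (R - 0.5 - E[R]) / SD[R] = (12 - 0.5 - 9.0000) / 1.9322 = 1.2939.
Step 5: Two-sided p-value via normal approximation = 2*(1 - Phi(|z|)) = 0.195709.
Step 6: alpha = 0.05. fail to reject H0.

R = 12, z = 1.2939, p = 0.195709, fail to reject H0.


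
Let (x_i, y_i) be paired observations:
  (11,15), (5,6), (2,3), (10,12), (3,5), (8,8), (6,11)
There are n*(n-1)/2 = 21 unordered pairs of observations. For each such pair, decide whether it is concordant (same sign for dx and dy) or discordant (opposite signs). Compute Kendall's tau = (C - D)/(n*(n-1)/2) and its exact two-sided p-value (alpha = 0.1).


Step 1: Enumerate the 21 unordered pairs (i,j) with i<j and classify each by sign(x_j-x_i) * sign(y_j-y_i).
  (1,2):dx=-6,dy=-9->C; (1,3):dx=-9,dy=-12->C; (1,4):dx=-1,dy=-3->C; (1,5):dx=-8,dy=-10->C
  (1,6):dx=-3,dy=-7->C; (1,7):dx=-5,dy=-4->C; (2,3):dx=-3,dy=-3->C; (2,4):dx=+5,dy=+6->C
  (2,5):dx=-2,dy=-1->C; (2,6):dx=+3,dy=+2->C; (2,7):dx=+1,dy=+5->C; (3,4):dx=+8,dy=+9->C
  (3,5):dx=+1,dy=+2->C; (3,6):dx=+6,dy=+5->C; (3,7):dx=+4,dy=+8->C; (4,5):dx=-7,dy=-7->C
  (4,6):dx=-2,dy=-4->C; (4,7):dx=-4,dy=-1->C; (5,6):dx=+5,dy=+3->C; (5,7):dx=+3,dy=+6->C
  (6,7):dx=-2,dy=+3->D
Step 2: C = 20, D = 1, total pairs = 21.
Step 3: tau = (C - D)/(n(n-1)/2) = (20 - 1)/21 = 0.904762.
Step 4: Exact two-sided p-value (enumerate n! = 5040 permutations of y under H0): p = 0.002778.
Step 5: alpha = 0.1. reject H0.

tau_b = 0.9048 (C=20, D=1), p = 0.002778, reject H0.


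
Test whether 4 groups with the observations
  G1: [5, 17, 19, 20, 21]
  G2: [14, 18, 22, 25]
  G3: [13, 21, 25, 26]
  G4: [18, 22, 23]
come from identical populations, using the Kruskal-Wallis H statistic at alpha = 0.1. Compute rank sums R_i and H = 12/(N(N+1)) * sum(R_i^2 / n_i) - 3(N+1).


Step 1: Combine all N = 16 observations and assign midranks.
sorted (value, group, rank): (5,G1,1), (13,G3,2), (14,G2,3), (17,G1,4), (18,G2,5.5), (18,G4,5.5), (19,G1,7), (20,G1,8), (21,G1,9.5), (21,G3,9.5), (22,G2,11.5), (22,G4,11.5), (23,G4,13), (25,G2,14.5), (25,G3,14.5), (26,G3,16)
Step 2: Sum ranks within each group.
R_1 = 29.5 (n_1 = 5)
R_2 = 34.5 (n_2 = 4)
R_3 = 42 (n_3 = 4)
R_4 = 30 (n_4 = 3)
Step 3: H = 12/(N(N+1)) * sum(R_i^2/n_i) - 3(N+1)
     = 12/(16*17) * (29.5^2/5 + 34.5^2/4 + 42^2/4 + 30^2/3) - 3*17
     = 0.044118 * 1212.61 - 51
     = 2.497610.
Step 4: Ties present; correction factor C = 1 - 24/(16^3 - 16) = 0.994118. Corrected H = 2.497610 / 0.994118 = 2.512389.
Step 5: Under H0, H ~ chi^2(3); p-value = 0.473056.
Step 6: alpha = 0.1. fail to reject H0.

H = 2.5124, df = 3, p = 0.473056, fail to reject H0.


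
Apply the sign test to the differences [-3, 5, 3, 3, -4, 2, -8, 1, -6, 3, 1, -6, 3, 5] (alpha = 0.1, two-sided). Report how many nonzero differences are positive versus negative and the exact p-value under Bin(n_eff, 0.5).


Step 1: Discard zero differences. Original n = 14; n_eff = number of nonzero differences = 14.
Nonzero differences (with sign): -3, +5, +3, +3, -4, +2, -8, +1, -6, +3, +1, -6, +3, +5
Step 2: Count signs: positive = 9, negative = 5.
Step 3: Under H0: P(positive) = 0.5, so the number of positives S ~ Bin(14, 0.5).
Step 4: Two-sided exact p-value = sum of Bin(14,0.5) probabilities at or below the observed probability = 0.423950.
Step 5: alpha = 0.1. fail to reject H0.

n_eff = 14, pos = 9, neg = 5, p = 0.423950, fail to reject H0.


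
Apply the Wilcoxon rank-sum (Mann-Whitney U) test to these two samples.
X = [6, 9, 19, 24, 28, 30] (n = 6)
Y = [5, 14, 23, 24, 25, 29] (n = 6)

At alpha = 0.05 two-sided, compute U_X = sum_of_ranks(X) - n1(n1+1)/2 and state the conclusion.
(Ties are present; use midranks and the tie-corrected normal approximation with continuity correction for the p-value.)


Step 1: Combine and sort all 12 observations; assign midranks.
sorted (value, group): (5,Y), (6,X), (9,X), (14,Y), (19,X), (23,Y), (24,X), (24,Y), (25,Y), (28,X), (29,Y), (30,X)
ranks: 5->1, 6->2, 9->3, 14->4, 19->5, 23->6, 24->7.5, 24->7.5, 25->9, 28->10, 29->11, 30->12
Step 2: Rank sum for X: R1 = 2 + 3 + 5 + 7.5 + 10 + 12 = 39.5.
Step 3: U_X = R1 - n1(n1+1)/2 = 39.5 - 6*7/2 = 39.5 - 21 = 18.5.
       U_Y = n1*n2 - U_X = 36 - 18.5 = 17.5.
Step 4: Ties are present, so use the tie-corrected normal approximation (with continuity correction) for the p-value.
Step 5: p-value = 1.000000; compare to alpha = 0.05. fail to reject H0.

U_X = 18.5, p = 1.000000, fail to reject H0 at alpha = 0.05.


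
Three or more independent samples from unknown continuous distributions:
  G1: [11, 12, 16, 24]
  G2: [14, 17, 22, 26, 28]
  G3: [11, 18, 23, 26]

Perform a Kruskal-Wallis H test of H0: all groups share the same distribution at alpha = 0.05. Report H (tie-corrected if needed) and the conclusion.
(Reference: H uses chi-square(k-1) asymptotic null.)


Step 1: Combine all N = 13 observations and assign midranks.
sorted (value, group, rank): (11,G1,1.5), (11,G3,1.5), (12,G1,3), (14,G2,4), (16,G1,5), (17,G2,6), (18,G3,7), (22,G2,8), (23,G3,9), (24,G1,10), (26,G2,11.5), (26,G3,11.5), (28,G2,13)
Step 2: Sum ranks within each group.
R_1 = 19.5 (n_1 = 4)
R_2 = 42.5 (n_2 = 5)
R_3 = 29 (n_3 = 4)
Step 3: H = 12/(N(N+1)) * sum(R_i^2/n_i) - 3(N+1)
     = 12/(13*14) * (19.5^2/4 + 42.5^2/5 + 29^2/4) - 3*14
     = 0.065934 * 666.562 - 42
     = 1.949176.
Step 4: Ties present; correction factor C = 1 - 12/(13^3 - 13) = 0.994505. Corrected H = 1.949176 / 0.994505 = 1.959945.
Step 5: Under H0, H ~ chi^2(2); p-value = 0.375321.
Step 6: alpha = 0.05. fail to reject H0.

H = 1.9599, df = 2, p = 0.375321, fail to reject H0.


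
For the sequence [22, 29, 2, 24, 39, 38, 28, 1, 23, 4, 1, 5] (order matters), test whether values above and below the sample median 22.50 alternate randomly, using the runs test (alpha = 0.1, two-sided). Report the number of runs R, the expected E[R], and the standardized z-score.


Step 1: Compute median = 22.50; label A = above, B = below.
Labels in order: BABAAAABABBB  (n_A = 6, n_B = 6)
Step 2: Count runs R = 7.
Step 3: Under H0 (random ordering), E[R] = 2*n_A*n_B/(n_A+n_B) + 1 = 2*6*6/12 + 1 = 7.0000.
        Var[R] = 2*n_A*n_B*(2*n_A*n_B - n_A - n_B) / ((n_A+n_B)^2 * (n_A+n_B-1)) = 4320/1584 = 2.7273.
        SD[R] = 1.6514.
Step 4: R = E[R], so z = 0 with no continuity correction.
Step 5: Two-sided p-value via normal approximation = 2*(1 - Phi(|z|)) = 1.000000.
Step 6: alpha = 0.1. fail to reject H0.

R = 7, z = 0.0000, p = 1.000000, fail to reject H0.


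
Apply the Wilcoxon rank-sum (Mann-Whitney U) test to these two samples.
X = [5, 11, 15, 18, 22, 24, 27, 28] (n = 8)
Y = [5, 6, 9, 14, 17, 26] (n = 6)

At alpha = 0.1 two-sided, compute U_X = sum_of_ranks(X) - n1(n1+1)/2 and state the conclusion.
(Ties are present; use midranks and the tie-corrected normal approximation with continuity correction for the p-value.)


Step 1: Combine and sort all 14 observations; assign midranks.
sorted (value, group): (5,X), (5,Y), (6,Y), (9,Y), (11,X), (14,Y), (15,X), (17,Y), (18,X), (22,X), (24,X), (26,Y), (27,X), (28,X)
ranks: 5->1.5, 5->1.5, 6->3, 9->4, 11->5, 14->6, 15->7, 17->8, 18->9, 22->10, 24->11, 26->12, 27->13, 28->14
Step 2: Rank sum for X: R1 = 1.5 + 5 + 7 + 9 + 10 + 11 + 13 + 14 = 70.5.
Step 3: U_X = R1 - n1(n1+1)/2 = 70.5 - 8*9/2 = 70.5 - 36 = 34.5.
       U_Y = n1*n2 - U_X = 48 - 34.5 = 13.5.
Step 4: Ties are present, so use the tie-corrected normal approximation (with continuity correction) for the p-value.
Step 5: p-value = 0.196213; compare to alpha = 0.1. fail to reject H0.

U_X = 34.5, p = 0.196213, fail to reject H0 at alpha = 0.1.


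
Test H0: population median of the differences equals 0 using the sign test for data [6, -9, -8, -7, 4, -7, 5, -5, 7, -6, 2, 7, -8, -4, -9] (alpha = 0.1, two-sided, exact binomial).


Step 1: Discard zero differences. Original n = 15; n_eff = number of nonzero differences = 15.
Nonzero differences (with sign): +6, -9, -8, -7, +4, -7, +5, -5, +7, -6, +2, +7, -8, -4, -9
Step 2: Count signs: positive = 6, negative = 9.
Step 3: Under H0: P(positive) = 0.5, so the number of positives S ~ Bin(15, 0.5).
Step 4: Two-sided exact p-value = sum of Bin(15,0.5) probabilities at or below the observed probability = 0.607239.
Step 5: alpha = 0.1. fail to reject H0.

n_eff = 15, pos = 6, neg = 9, p = 0.607239, fail to reject H0.


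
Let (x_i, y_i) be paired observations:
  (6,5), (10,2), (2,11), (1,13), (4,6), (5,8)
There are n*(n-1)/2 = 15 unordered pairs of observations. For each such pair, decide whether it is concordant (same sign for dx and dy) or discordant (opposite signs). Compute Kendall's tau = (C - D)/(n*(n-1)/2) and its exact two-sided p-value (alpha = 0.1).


Step 1: Enumerate the 15 unordered pairs (i,j) with i<j and classify each by sign(x_j-x_i) * sign(y_j-y_i).
  (1,2):dx=+4,dy=-3->D; (1,3):dx=-4,dy=+6->D; (1,4):dx=-5,dy=+8->D; (1,5):dx=-2,dy=+1->D
  (1,6):dx=-1,dy=+3->D; (2,3):dx=-8,dy=+9->D; (2,4):dx=-9,dy=+11->D; (2,5):dx=-6,dy=+4->D
  (2,6):dx=-5,dy=+6->D; (3,4):dx=-1,dy=+2->D; (3,5):dx=+2,dy=-5->D; (3,6):dx=+3,dy=-3->D
  (4,5):dx=+3,dy=-7->D; (4,6):dx=+4,dy=-5->D; (5,6):dx=+1,dy=+2->C
Step 2: C = 1, D = 14, total pairs = 15.
Step 3: tau = (C - D)/(n(n-1)/2) = (1 - 14)/15 = -0.866667.
Step 4: Exact two-sided p-value (enumerate n! = 720 permutations of y under H0): p = 0.016667.
Step 5: alpha = 0.1. reject H0.

tau_b = -0.8667 (C=1, D=14), p = 0.016667, reject H0.


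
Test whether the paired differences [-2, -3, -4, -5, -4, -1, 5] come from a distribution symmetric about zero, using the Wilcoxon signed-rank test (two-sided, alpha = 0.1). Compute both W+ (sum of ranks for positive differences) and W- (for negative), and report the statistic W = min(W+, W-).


Step 1: Drop any zero differences (none here) and take |d_i|.
|d| = [2, 3, 4, 5, 4, 1, 5]
Step 2: Midrank |d_i| (ties get averaged ranks).
ranks: |2|->2, |3|->3, |4|->4.5, |5|->6.5, |4|->4.5, |1|->1, |5|->6.5
Step 3: Attach original signs; sum ranks with positive sign and with negative sign.
W+ = 6.5 = 6.5
W- = 2 + 3 + 4.5 + 6.5 + 4.5 + 1 = 21.5
(Check: W+ + W- = 28 should equal n(n+1)/2 = 28.)
Step 4: Test statistic W = min(W+, W-) = 6.5.
Step 5: Ties in |d|, so use the tie-corrected normal approximation.
        E[W] = n(n+1)/4 = 7*8/4 = 14.
        Tie groups: |d|=4 (t=2), |d|=5 (t=2); sum(t^3 - t) = 12.
        Var[W] = n(n+1)(2n+1)/24 - sum(t^3-t)/48 = 840/24 - 12/48 = 34.75.
        z = (W - E[W]) / sqrt(Var[W]) = (6.5 - 14) / 5.8949 = -1.2723.
        Two-sided p = 2*Phi(z) = 0.203272.
Step 6: alpha = 0.1. fail to reject H0.

W+ = 6.5, W- = 21.5, W = min = 6.5, p = 0.203272, fail to reject H0.


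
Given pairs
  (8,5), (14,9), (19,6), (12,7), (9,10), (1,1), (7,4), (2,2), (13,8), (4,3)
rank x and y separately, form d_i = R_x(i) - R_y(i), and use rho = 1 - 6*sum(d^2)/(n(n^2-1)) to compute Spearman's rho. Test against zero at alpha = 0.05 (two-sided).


Step 1: Rank x and y separately (midranks; no ties here).
rank(x): 8->5, 14->9, 19->10, 12->7, 9->6, 1->1, 7->4, 2->2, 13->8, 4->3
rank(y): 5->5, 9->9, 6->6, 7->7, 10->10, 1->1, 4->4, 2->2, 8->8, 3->3
Step 2: d_i = R_x(i) - R_y(i); compute d_i^2.
  (5-5)^2=0, (9-9)^2=0, (10-6)^2=16, (7-7)^2=0, (6-10)^2=16, (1-1)^2=0, (4-4)^2=0, (2-2)^2=0, (8-8)^2=0, (3-3)^2=0
sum(d^2) = 32.
Step 3: rho = 1 - 6*32 / (10*(10^2 - 1)) = 1 - 192/990 = 0.806061.
Step 4: Under H0, t = rho * sqrt((n-2)/(1-rho^2)) = 3.8522 ~ t(8).
Step 5: Two-sided p-value from the t-distribution with 8 df = 0.004862.
Step 6: alpha = 0.05. reject H0.

rho = 0.8061, p = 0.004862, reject H0 at alpha = 0.05.


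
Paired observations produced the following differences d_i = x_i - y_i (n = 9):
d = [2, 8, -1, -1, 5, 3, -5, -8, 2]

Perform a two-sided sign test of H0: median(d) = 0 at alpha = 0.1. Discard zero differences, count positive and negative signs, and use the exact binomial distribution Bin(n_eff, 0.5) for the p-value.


Step 1: Discard zero differences. Original n = 9; n_eff = number of nonzero differences = 9.
Nonzero differences (with sign): +2, +8, -1, -1, +5, +3, -5, -8, +2
Step 2: Count signs: positive = 5, negative = 4.
Step 3: Under H0: P(positive) = 0.5, so the number of positives S ~ Bin(9, 0.5).
Step 4: Two-sided exact p-value = sum of Bin(9,0.5) probabilities at or below the observed probability = 1.000000.
Step 5: alpha = 0.1. fail to reject H0.

n_eff = 9, pos = 5, neg = 4, p = 1.000000, fail to reject H0.


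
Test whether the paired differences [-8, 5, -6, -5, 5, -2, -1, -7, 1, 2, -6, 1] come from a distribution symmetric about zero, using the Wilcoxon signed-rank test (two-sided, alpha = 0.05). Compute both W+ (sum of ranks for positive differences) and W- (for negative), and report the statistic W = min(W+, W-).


Step 1: Drop any zero differences (none here) and take |d_i|.
|d| = [8, 5, 6, 5, 5, 2, 1, 7, 1, 2, 6, 1]
Step 2: Midrank |d_i| (ties get averaged ranks).
ranks: |8|->12, |5|->7, |6|->9.5, |5|->7, |5|->7, |2|->4.5, |1|->2, |7|->11, |1|->2, |2|->4.5, |6|->9.5, |1|->2
Step 3: Attach original signs; sum ranks with positive sign and with negative sign.
W+ = 7 + 7 + 2 + 4.5 + 2 = 22.5
W- = 12 + 9.5 + 7 + 4.5 + 2 + 11 + 9.5 = 55.5
(Check: W+ + W- = 78 should equal n(n+1)/2 = 78.)
Step 4: Test statistic W = min(W+, W-) = 22.5.
Step 5: Ties in |d|, so use the tie-corrected normal approximation.
        E[W] = n(n+1)/4 = 12*13/4 = 39.
        Tie groups: |d|=1 (t=3), |d|=2 (t=2), |d|=5 (t=3), |d|=6 (t=2); sum(t^3 - t) = 60.
        Var[W] = n(n+1)(2n+1)/24 - sum(t^3-t)/48 = 3900/24 - 60/48 = 161.25.
        z = (W - E[W]) / sqrt(Var[W]) = (22.5 - 39) / 12.6984 = -1.2994.
        Two-sided p = 2*Phi(z) = 0.193816.
Step 6: alpha = 0.05. fail to reject H0.

W+ = 22.5, W- = 55.5, W = min = 22.5, p = 0.193816, fail to reject H0.


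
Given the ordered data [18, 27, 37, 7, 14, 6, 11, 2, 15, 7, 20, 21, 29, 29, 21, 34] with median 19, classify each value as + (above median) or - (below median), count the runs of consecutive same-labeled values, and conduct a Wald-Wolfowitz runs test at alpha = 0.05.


Step 1: Compute median = 19; label A = above, B = below.
Labels in order: BAABBBBBBBAAAAAA  (n_A = 8, n_B = 8)
Step 2: Count runs R = 4.
Step 3: Under H0 (random ordering), E[R] = 2*n_A*n_B/(n_A+n_B) + 1 = 2*8*8/16 + 1 = 9.0000.
        Var[R] = 2*n_A*n_B*(2*n_A*n_B - n_A - n_B) / ((n_A+n_B)^2 * (n_A+n_B-1)) = 14336/3840 = 3.7333.
        SD[R] = 1.9322.
Step 4: Continuity-corrected z = (R + 0.5 - E[R]) / SD[R] = (4 + 0.5 - 9.0000) / 1.9322 = -2.3290.
Step 5: Two-sided p-value via normal approximation = 2*(1 - Phi(|z|)) = 0.019861.
Step 6: alpha = 0.05. reject H0.

R = 4, z = -2.3290, p = 0.019861, reject H0.


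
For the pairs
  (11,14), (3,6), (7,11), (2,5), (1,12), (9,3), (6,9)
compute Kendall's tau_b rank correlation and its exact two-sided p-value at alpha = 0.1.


Step 1: Enumerate the 21 unordered pairs (i,j) with i<j and classify each by sign(x_j-x_i) * sign(y_j-y_i).
  (1,2):dx=-8,dy=-8->C; (1,3):dx=-4,dy=-3->C; (1,4):dx=-9,dy=-9->C; (1,5):dx=-10,dy=-2->C
  (1,6):dx=-2,dy=-11->C; (1,7):dx=-5,dy=-5->C; (2,3):dx=+4,dy=+5->C; (2,4):dx=-1,dy=-1->C
  (2,5):dx=-2,dy=+6->D; (2,6):dx=+6,dy=-3->D; (2,7):dx=+3,dy=+3->C; (3,4):dx=-5,dy=-6->C
  (3,5):dx=-6,dy=+1->D; (3,6):dx=+2,dy=-8->D; (3,7):dx=-1,dy=-2->C; (4,5):dx=-1,dy=+7->D
  (4,6):dx=+7,dy=-2->D; (4,7):dx=+4,dy=+4->C; (5,6):dx=+8,dy=-9->D; (5,7):dx=+5,dy=-3->D
  (6,7):dx=-3,dy=+6->D
Step 2: C = 12, D = 9, total pairs = 21.
Step 3: tau = (C - D)/(n(n-1)/2) = (12 - 9)/21 = 0.142857.
Step 4: Exact two-sided p-value (enumerate n! = 5040 permutations of y under H0): p = 0.772619.
Step 5: alpha = 0.1. fail to reject H0.

tau_b = 0.1429 (C=12, D=9), p = 0.772619, fail to reject H0.


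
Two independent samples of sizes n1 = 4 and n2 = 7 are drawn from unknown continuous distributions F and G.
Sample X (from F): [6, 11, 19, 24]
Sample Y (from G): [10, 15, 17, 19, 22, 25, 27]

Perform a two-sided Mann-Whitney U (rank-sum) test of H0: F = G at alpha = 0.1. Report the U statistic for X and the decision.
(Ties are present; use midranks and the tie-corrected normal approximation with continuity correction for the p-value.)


Step 1: Combine and sort all 11 observations; assign midranks.
sorted (value, group): (6,X), (10,Y), (11,X), (15,Y), (17,Y), (19,X), (19,Y), (22,Y), (24,X), (25,Y), (27,Y)
ranks: 6->1, 10->2, 11->3, 15->4, 17->5, 19->6.5, 19->6.5, 22->8, 24->9, 25->10, 27->11
Step 2: Rank sum for X: R1 = 1 + 3 + 6.5 + 9 = 19.5.
Step 3: U_X = R1 - n1(n1+1)/2 = 19.5 - 4*5/2 = 19.5 - 10 = 9.5.
       U_Y = n1*n2 - U_X = 28 - 9.5 = 18.5.
Step 4: Ties are present, so use the tie-corrected normal approximation (with continuity correction) for the p-value.
Step 5: p-value = 0.448659; compare to alpha = 0.1. fail to reject H0.

U_X = 9.5, p = 0.448659, fail to reject H0 at alpha = 0.1.


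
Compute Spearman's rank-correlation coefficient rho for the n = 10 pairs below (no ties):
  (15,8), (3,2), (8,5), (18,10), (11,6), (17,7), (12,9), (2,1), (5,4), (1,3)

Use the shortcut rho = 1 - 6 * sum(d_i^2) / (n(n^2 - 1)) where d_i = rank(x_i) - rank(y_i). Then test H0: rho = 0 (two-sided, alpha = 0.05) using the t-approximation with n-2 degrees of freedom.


Step 1: Rank x and y separately (midranks; no ties here).
rank(x): 15->8, 3->3, 8->5, 18->10, 11->6, 17->9, 12->7, 2->2, 5->4, 1->1
rank(y): 8->8, 2->2, 5->5, 10->10, 6->6, 7->7, 9->9, 1->1, 4->4, 3->3
Step 2: d_i = R_x(i) - R_y(i); compute d_i^2.
  (8-8)^2=0, (3-2)^2=1, (5-5)^2=0, (10-10)^2=0, (6-6)^2=0, (9-7)^2=4, (7-9)^2=4, (2-1)^2=1, (4-4)^2=0, (1-3)^2=4
sum(d^2) = 14.
Step 3: rho = 1 - 6*14 / (10*(10^2 - 1)) = 1 - 84/990 = 0.915152.
Step 4: Under H0, t = rho * sqrt((n-2)/(1-rho^2)) = 6.4212 ~ t(8).
Step 5: Two-sided p-value from the t-distribution with 8 df = 0.000204.
Step 6: alpha = 0.05. reject H0.

rho = 0.9152, p = 0.000204, reject H0 at alpha = 0.05.


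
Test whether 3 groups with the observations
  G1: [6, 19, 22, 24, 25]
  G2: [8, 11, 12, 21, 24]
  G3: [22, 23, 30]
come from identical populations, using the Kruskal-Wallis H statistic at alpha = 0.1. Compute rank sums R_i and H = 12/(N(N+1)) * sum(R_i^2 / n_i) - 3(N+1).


Step 1: Combine all N = 13 observations and assign midranks.
sorted (value, group, rank): (6,G1,1), (8,G2,2), (11,G2,3), (12,G2,4), (19,G1,5), (21,G2,6), (22,G1,7.5), (22,G3,7.5), (23,G3,9), (24,G1,10.5), (24,G2,10.5), (25,G1,12), (30,G3,13)
Step 2: Sum ranks within each group.
R_1 = 36 (n_1 = 5)
R_2 = 25.5 (n_2 = 5)
R_3 = 29.5 (n_3 = 3)
Step 3: H = 12/(N(N+1)) * sum(R_i^2/n_i) - 3(N+1)
     = 12/(13*14) * (36^2/5 + 25.5^2/5 + 29.5^2/3) - 3*14
     = 0.065934 * 679.333 - 42
     = 2.791209.
Step 4: Ties present; correction factor C = 1 - 12/(13^3 - 13) = 0.994505. Corrected H = 2.791209 / 0.994505 = 2.806630.
Step 5: Under H0, H ~ chi^2(2); p-value = 0.245781.
Step 6: alpha = 0.1. fail to reject H0.

H = 2.8066, df = 2, p = 0.245781, fail to reject H0.


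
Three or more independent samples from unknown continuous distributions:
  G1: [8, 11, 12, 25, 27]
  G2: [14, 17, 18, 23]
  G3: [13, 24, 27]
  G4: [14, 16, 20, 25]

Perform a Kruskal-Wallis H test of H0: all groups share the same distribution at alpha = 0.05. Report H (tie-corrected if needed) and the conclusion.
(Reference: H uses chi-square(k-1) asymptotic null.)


Step 1: Combine all N = 16 observations and assign midranks.
sorted (value, group, rank): (8,G1,1), (11,G1,2), (12,G1,3), (13,G3,4), (14,G2,5.5), (14,G4,5.5), (16,G4,7), (17,G2,8), (18,G2,9), (20,G4,10), (23,G2,11), (24,G3,12), (25,G1,13.5), (25,G4,13.5), (27,G1,15.5), (27,G3,15.5)
Step 2: Sum ranks within each group.
R_1 = 35 (n_1 = 5)
R_2 = 33.5 (n_2 = 4)
R_3 = 31.5 (n_3 = 3)
R_4 = 36 (n_4 = 4)
Step 3: H = 12/(N(N+1)) * sum(R_i^2/n_i) - 3(N+1)
     = 12/(16*17) * (35^2/5 + 33.5^2/4 + 31.5^2/3 + 36^2/4) - 3*17
     = 0.044118 * 1180.31 - 51
     = 1.072610.
Step 4: Ties present; correction factor C = 1 - 18/(16^3 - 16) = 0.995588. Corrected H = 1.072610 / 0.995588 = 1.077363.
Step 5: Under H0, H ~ chi^2(3); p-value = 0.782541.
Step 6: alpha = 0.05. fail to reject H0.

H = 1.0774, df = 3, p = 0.782541, fail to reject H0.


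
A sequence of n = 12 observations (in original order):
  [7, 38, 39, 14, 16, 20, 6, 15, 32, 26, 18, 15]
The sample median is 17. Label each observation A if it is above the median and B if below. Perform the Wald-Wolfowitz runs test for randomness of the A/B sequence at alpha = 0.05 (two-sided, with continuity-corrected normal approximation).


Step 1: Compute median = 17; label A = above, B = below.
Labels in order: BAABBABBAAAB  (n_A = 6, n_B = 6)
Step 2: Count runs R = 7.
Step 3: Under H0 (random ordering), E[R] = 2*n_A*n_B/(n_A+n_B) + 1 = 2*6*6/12 + 1 = 7.0000.
        Var[R] = 2*n_A*n_B*(2*n_A*n_B - n_A - n_B) / ((n_A+n_B)^2 * (n_A+n_B-1)) = 4320/1584 = 2.7273.
        SD[R] = 1.6514.
Step 4: R = E[R], so z = 0 with no continuity correction.
Step 5: Two-sided p-value via normal approximation = 2*(1 - Phi(|z|)) = 1.000000.
Step 6: alpha = 0.05. fail to reject H0.

R = 7, z = 0.0000, p = 1.000000, fail to reject H0.
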